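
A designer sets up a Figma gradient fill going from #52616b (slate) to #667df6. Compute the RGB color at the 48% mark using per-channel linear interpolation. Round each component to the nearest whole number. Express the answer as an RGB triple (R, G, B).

(92, 110, 174)

#52616b → (82, 97, 107); #667df6 → (102, 125, 246).
48% corresponds to t = 0.48.
R = 82 + 0.48 × (102 − 82) = 82 + 0.48 × 20 = 91.6 → 92
G = 97 + 0.48 × (125 − 97) = 97 + 0.48 × 28 = 110.44 → 110
B = 107 + 0.48 × (246 − 107) = 107 + 0.48 × 139 = 173.72 → 174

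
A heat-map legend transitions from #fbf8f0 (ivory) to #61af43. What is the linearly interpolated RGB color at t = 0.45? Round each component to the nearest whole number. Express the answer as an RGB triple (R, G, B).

#fbf8f0 → (251, 248, 240); #61af43 → (97, 175, 67).
R = 251 + 0.45 × (97 − 251) = 251 + 0.45 × -154 = 181.7 → 182
G = 248 + 0.45 × (175 − 248) = 248 + 0.45 × -73 = 215.15 → 215
B = 240 + 0.45 × (67 − 240) = 240 + 0.45 × -173 = 162.15 → 162

(182, 215, 162)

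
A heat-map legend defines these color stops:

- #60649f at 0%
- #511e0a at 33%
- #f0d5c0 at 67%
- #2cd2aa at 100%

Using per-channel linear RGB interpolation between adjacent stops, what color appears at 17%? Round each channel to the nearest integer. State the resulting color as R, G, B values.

17% lies between the 0% and 33% stops, so the local fraction is t = (17 − 0)/(33 − 0) = 17/33 ≈ 0.5152.
#60649f → (96, 100, 159); #511e0a → (81, 30, 10).
R = 96 + 0.5152 × (81 − 96) = 88.272 → 88
G = 100 + 0.5152 × (30 − 100) = 63.936 → 64
B = 159 + 0.5152 × (10 − 159) = 82.235 → 82

(88, 64, 82)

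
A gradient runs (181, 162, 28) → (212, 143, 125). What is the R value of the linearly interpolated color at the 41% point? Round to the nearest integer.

194

R = 181 + 0.41 × (212 − 181) = 193.71 → 194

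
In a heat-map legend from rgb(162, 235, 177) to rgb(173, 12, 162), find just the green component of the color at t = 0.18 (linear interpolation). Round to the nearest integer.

195

G = 235 + 0.18 × (12 − 235) = 194.86 → 195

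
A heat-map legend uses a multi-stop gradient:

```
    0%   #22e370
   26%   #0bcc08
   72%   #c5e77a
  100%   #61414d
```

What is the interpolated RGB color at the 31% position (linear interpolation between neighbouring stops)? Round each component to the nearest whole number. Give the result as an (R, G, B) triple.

(31, 207, 20)

31% lies between the 26% and 72% stops, so the local fraction is t = (31 − 26)/(72 − 26) = 5/46 ≈ 0.1087.
#0bcc08 → (11, 204, 8); #c5e77a → (197, 231, 122).
R = 11 + 0.1087 × (197 − 11) = 31.218 → 31
G = 204 + 0.1087 × (231 − 204) = 206.935 → 207
B = 8 + 0.1087 × (122 − 8) = 20.392 → 20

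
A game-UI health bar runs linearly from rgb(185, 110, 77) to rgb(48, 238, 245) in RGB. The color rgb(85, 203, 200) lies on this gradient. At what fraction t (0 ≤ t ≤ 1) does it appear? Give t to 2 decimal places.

0.73

Invert the lerp on the B channel (largest span, 168): t = (200 − 77) / (245 − 77) = 123/168 = 0.73214.
Check on R: (85 − 185)/(48 − 185) = 0.7299 ✓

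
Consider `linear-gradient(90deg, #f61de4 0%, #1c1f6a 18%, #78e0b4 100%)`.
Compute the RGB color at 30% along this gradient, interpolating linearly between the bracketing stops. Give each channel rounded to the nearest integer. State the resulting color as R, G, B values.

30% lies between the 18% and 100% stops, so the local fraction is t = (30 − 18)/(100 − 18) = 12/82 ≈ 0.1463.
#1c1f6a → (28, 31, 106); #78e0b4 → (120, 224, 180).
R = 28 + 0.1463 × (120 − 28) = 41.46 → 41
G = 31 + 0.1463 × (224 − 31) = 59.236 → 59
B = 106 + 0.1463 × (180 − 106) = 116.826 → 117

(41, 59, 117)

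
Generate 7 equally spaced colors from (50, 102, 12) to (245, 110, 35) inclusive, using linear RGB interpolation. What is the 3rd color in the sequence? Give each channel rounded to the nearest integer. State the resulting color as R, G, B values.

With 7 swatches and endpoints inclusive, swatch 3 sits at t = (3 − 1)/(7 − 1) = 2/6 ≈ 0.3333.
R = 50 + 0.3333 × (245 − 50) = 114.993 → 115
G = 102 + 0.3333 × (110 − 102) = 104.666 → 105
B = 12 + 0.3333 × (35 − 12) = 19.666 → 20

(115, 105, 20)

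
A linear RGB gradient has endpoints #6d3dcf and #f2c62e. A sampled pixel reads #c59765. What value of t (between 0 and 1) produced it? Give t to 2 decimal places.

Invert the lerp on the B channel (largest span, 161): t = (101 − 207) / (46 − 207) = -106/-161 = 0.65839.
Check on R: (197 − 109)/(242 − 109) = 0.6617 ✓

0.66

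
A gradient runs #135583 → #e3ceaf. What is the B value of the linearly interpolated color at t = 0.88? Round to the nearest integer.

B₁ = 131 (from #135583), B₂ = 175 (from #e3ceaf).
B = 131 + 0.88 × (175 − 131) = 169.72 → 170

170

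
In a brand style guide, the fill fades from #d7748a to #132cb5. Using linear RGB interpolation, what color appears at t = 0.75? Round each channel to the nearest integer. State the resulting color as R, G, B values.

(68, 62, 170)

#d7748a → (215, 116, 138); #132cb5 → (19, 44, 181).
R = 215 + 0.75 × (19 − 215) = 215 + 0.75 × -196 = 68 → 68
G = 116 + 0.75 × (44 − 116) = 116 + 0.75 × -72 = 62 → 62
B = 138 + 0.75 × (181 − 138) = 138 + 0.75 × 43 = 170.25 → 170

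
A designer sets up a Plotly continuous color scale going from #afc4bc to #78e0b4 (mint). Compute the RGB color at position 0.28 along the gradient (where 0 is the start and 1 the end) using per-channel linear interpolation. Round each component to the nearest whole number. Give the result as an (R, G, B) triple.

#afc4bc → (175, 196, 188); #78e0b4 → (120, 224, 180).
R = 175 + 0.28 × (120 − 175) = 175 + 0.28 × -55 = 159.6 → 160
G = 196 + 0.28 × (224 − 196) = 196 + 0.28 × 28 = 203.84 → 204
B = 188 + 0.28 × (180 − 188) = 188 + 0.28 × -8 = 185.76 → 186
So the blended color is (160, 204, 186), about #a0ccba.

(160, 204, 186)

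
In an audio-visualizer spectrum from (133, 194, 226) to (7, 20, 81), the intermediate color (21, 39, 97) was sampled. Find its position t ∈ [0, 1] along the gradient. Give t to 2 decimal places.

Invert the lerp on the G channel (largest span, 174): t = (39 − 194) / (20 − 194) = -155/-174 = 0.8908.
Check on R: (21 − 133)/(7 − 133) = 0.8889 ✓

0.89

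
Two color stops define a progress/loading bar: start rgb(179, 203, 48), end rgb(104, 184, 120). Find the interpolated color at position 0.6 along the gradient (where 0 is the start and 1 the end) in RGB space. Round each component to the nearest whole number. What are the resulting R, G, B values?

R = 179 + 0.6 × (104 − 179) = 179 + 0.6 × -75 = 134 → 134
G = 203 + 0.6 × (184 − 203) = 203 + 0.6 × -19 = 191.6 → 192
B = 48 + 0.6 × (120 − 48) = 48 + 0.6 × 72 = 91.2 → 91
So the blended color is (134, 192, 91), about #86c05b.

(134, 192, 91)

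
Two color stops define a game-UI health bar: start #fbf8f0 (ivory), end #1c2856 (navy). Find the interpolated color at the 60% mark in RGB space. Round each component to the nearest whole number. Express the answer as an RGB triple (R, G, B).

#fbf8f0 → (251, 248, 240); #1c2856 → (28, 40, 86).
60% corresponds to t = 0.6.
R = 251 + 0.6 × (28 − 251) = 251 + 0.6 × -223 = 117.2 → 117
G = 248 + 0.6 × (40 − 248) = 248 + 0.6 × -208 = 123.2 → 123
B = 240 + 0.6 × (86 − 240) = 240 + 0.6 × -154 = 147.6 → 148

(117, 123, 148)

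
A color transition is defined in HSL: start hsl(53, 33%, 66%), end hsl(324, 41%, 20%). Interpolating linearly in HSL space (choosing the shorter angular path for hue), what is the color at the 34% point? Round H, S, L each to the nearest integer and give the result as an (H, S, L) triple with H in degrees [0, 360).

(23, 36, 50)

Hue: 324 − 53 = 271°, but |271| > 180 so the shorter arc goes the other way: Δh = 271 − 360 = -89°.
H = 53 + 0.34 × (-89) = 22.74 → 23°
S = 33 + 0.34 × (41 − 33) = 35.72 → 36%
L = 66 + 0.34 × (20 − 66) = 50.36 → 50%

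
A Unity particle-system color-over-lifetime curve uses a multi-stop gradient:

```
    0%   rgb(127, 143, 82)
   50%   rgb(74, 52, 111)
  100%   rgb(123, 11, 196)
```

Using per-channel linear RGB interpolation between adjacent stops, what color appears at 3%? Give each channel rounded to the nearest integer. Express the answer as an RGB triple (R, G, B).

(124, 138, 84)

3% lies between the 0% and 50% stops, so the local fraction is t = (3 − 0)/(50 − 0) = 3/50 ≈ 0.06.
R = 127 + 0.06 × (74 − 127) = 123.82 → 124
G = 143 + 0.06 × (52 − 143) = 137.54 → 138
B = 82 + 0.06 × (111 − 82) = 83.74 → 84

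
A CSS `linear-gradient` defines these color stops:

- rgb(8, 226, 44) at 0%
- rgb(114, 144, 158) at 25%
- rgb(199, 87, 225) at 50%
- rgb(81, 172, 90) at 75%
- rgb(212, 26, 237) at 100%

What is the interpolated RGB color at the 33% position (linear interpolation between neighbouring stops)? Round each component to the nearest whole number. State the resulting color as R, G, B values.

33% lies between the 25% and 50% stops, so the local fraction is t = (33 − 25)/(50 − 25) = 8/25 ≈ 0.32.
R = 114 + 0.32 × (199 − 114) = 141.2 → 141
G = 144 + 0.32 × (87 − 144) = 125.76 → 126
B = 158 + 0.32 × (225 − 158) = 179.44 → 179

(141, 126, 179)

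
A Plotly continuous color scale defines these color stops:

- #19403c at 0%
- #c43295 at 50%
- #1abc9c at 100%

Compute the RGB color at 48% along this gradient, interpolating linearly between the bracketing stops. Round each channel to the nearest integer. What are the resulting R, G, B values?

(189, 51, 145)

48% lies between the 0% and 50% stops, so the local fraction is t = (48 − 0)/(50 − 0) = 48/50 ≈ 0.96.
#19403c → (25, 64, 60); #c43295 → (196, 50, 149).
R = 25 + 0.96 × (196 − 25) = 189.16 → 189
G = 64 + 0.96 × (50 − 64) = 50.56 → 51
B = 60 + 0.96 × (149 − 60) = 145.44 → 145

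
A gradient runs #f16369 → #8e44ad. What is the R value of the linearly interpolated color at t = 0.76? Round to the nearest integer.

R₁ = 241 (from #f16369), R₂ = 142 (from #8e44ad).
R = 241 + 0.76 × (142 − 241) = 165.76 → 166

166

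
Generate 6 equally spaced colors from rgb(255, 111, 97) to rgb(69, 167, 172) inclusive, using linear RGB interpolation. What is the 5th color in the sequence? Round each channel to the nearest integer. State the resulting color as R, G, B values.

With 6 swatches and endpoints inclusive, swatch 5 sits at t = (5 − 1)/(6 − 1) = 4/5 ≈ 0.8.
R = 255 + 0.8 × (69 − 255) = 106.2 → 106
G = 111 + 0.8 × (167 − 111) = 155.8 → 156
B = 97 + 0.8 × (172 − 97) = 157 → 157

(106, 156, 157)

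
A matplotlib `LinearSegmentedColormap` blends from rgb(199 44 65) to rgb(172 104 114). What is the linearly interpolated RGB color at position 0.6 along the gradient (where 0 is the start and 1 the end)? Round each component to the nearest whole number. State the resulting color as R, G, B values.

R = 199 + 0.6 × (172 − 199) = 199 + 0.6 × -27 = 182.8 → 183
G = 44 + 0.6 × (104 − 44) = 44 + 0.6 × 60 = 80 → 80
B = 65 + 0.6 × (114 − 65) = 65 + 0.6 × 49 = 94.4 → 94

(183, 80, 94)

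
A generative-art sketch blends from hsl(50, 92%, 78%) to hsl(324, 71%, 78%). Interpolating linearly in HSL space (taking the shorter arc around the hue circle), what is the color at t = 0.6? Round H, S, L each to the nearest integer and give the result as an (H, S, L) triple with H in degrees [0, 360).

(358, 79, 78)

Hue: 324 − 50 = 274°, but |274| > 180 so the shorter arc goes the other way: Δh = 274 − 360 = -86°.
H = 50 + 0.6 × (-86) = -1.6 → -2 → -2 mod 360 = 358°
S = 92 + 0.6 × (71 − 92) = 79.4 → 79%
L = 78 + 0.6 × (78 − 78) = 78 → 78%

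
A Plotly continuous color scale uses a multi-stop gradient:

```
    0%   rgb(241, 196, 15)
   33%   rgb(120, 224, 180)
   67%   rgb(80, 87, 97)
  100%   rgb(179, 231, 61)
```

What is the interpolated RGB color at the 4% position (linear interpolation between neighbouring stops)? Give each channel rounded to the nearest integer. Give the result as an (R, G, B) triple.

4% lies between the 0% and 33% stops, so the local fraction is t = (4 − 0)/(33 − 0) = 4/33 ≈ 0.1212.
R = 241 + 0.1212 × (120 − 241) = 226.335 → 226
G = 196 + 0.1212 × (224 − 196) = 199.394 → 199
B = 15 + 0.1212 × (180 − 15) = 34.998 → 35

(226, 199, 35)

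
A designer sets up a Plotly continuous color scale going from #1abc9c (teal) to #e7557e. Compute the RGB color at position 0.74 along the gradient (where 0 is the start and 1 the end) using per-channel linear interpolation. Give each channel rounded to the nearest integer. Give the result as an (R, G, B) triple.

(178, 112, 134)

#1abc9c → (26, 188, 156); #e7557e → (231, 85, 126).
R = 26 + 0.74 × (231 − 26) = 26 + 0.74 × 205 = 177.7 → 178
G = 188 + 0.74 × (85 − 188) = 188 + 0.74 × -103 = 111.78 → 112
B = 156 + 0.74 × (126 − 156) = 156 + 0.74 × -30 = 133.8 → 134
So the blended color is (178, 112, 134), about #b27086.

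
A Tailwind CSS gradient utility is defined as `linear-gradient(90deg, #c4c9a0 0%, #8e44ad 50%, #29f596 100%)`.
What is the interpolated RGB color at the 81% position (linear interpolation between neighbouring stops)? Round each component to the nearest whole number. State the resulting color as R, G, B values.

81% lies between the 50% and 100% stops, so the local fraction is t = (81 − 50)/(100 − 50) = 31/50 ≈ 0.62.
#8e44ad → (142, 68, 173); #29f596 → (41, 245, 150).
R = 142 + 0.62 × (41 − 142) = 79.38 → 79
G = 68 + 0.62 × (245 − 68) = 177.74 → 178
B = 173 + 0.62 × (150 − 173) = 158.74 → 159

(79, 178, 159)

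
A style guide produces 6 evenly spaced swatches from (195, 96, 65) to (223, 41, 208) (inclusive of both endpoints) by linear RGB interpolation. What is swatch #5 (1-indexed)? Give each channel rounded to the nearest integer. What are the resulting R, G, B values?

(217, 52, 179)

With 6 swatches and endpoints inclusive, swatch 5 sits at t = (5 − 1)/(6 − 1) = 4/5 ≈ 0.8.
R = 195 + 0.8 × (223 − 195) = 217.4 → 217
G = 96 + 0.8 × (41 − 96) = 52 → 52
B = 65 + 0.8 × (208 − 65) = 179.4 → 179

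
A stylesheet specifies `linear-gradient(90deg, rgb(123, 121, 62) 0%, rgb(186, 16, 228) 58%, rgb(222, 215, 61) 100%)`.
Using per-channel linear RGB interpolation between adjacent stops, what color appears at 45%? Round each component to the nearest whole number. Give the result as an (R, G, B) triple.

(172, 40, 191)

45% lies between the 0% and 58% stops, so the local fraction is t = (45 − 0)/(58 − 0) = 45/58 ≈ 0.7759.
R = 123 + 0.7759 × (186 − 123) = 171.882 → 172
G = 121 + 0.7759 × (16 − 121) = 39.53 → 40
B = 62 + 0.7759 × (228 − 62) = 190.799 → 191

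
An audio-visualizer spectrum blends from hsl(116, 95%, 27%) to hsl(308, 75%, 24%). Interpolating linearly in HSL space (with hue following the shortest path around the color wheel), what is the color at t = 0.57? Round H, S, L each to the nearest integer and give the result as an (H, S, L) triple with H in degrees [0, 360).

(20, 84, 25)

Hue: 308 − 116 = 192°, but |192| > 180 so the shorter arc goes the other way: Δh = 192 − 360 = -168°.
H = 116 + 0.57 × (-168) = 20.24 → 20°
S = 95 + 0.57 × (75 − 95) = 83.6 → 84%
L = 27 + 0.57 × (24 − 27) = 25.29 → 25%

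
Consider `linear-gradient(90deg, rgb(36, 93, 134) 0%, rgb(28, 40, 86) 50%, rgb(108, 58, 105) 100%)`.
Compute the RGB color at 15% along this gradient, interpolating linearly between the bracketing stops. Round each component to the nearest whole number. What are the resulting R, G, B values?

(34, 77, 120)

15% lies between the 0% and 50% stops, so the local fraction is t = (15 − 0)/(50 − 0) = 15/50 ≈ 0.3.
R = 36 + 0.3 × (28 − 36) = 33.6 → 34
G = 93 + 0.3 × (40 − 93) = 77.1 → 77
B = 134 + 0.3 × (86 − 134) = 119.6 → 120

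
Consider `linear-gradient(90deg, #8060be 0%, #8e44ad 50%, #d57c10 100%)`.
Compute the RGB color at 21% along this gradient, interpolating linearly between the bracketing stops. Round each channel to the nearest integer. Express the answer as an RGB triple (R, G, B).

(134, 84, 183)

21% lies between the 0% and 50% stops, so the local fraction is t = (21 − 0)/(50 − 0) = 21/50 ≈ 0.42.
#8060be → (128, 96, 190); #8e44ad → (142, 68, 173).
R = 128 + 0.42 × (142 − 128) = 133.88 → 134
G = 96 + 0.42 × (68 − 96) = 84.24 → 84
B = 190 + 0.42 × (173 − 190) = 182.86 → 183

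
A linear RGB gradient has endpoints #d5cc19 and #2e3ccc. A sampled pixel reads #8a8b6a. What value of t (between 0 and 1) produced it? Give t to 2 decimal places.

0.45

Invert the lerp on the B channel (largest span, 179): t = (106 − 25) / (204 − 25) = 81/179 = 0.45251.
Check on R: (138 − 213)/(46 − 213) = 0.4491 ✓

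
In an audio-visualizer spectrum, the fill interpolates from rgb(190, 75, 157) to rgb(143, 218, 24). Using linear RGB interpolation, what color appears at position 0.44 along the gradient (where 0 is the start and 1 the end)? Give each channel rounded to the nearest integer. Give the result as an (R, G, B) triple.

R = 190 + 0.44 × (143 − 190) = 190 + 0.44 × -47 = 169.32 → 169
G = 75 + 0.44 × (218 − 75) = 75 + 0.44 × 143 = 137.92 → 138
B = 157 + 0.44 × (24 − 157) = 157 + 0.44 × -133 = 98.48 → 98
So the blended color is (169, 138, 98), about #a98a62.

(169, 138, 98)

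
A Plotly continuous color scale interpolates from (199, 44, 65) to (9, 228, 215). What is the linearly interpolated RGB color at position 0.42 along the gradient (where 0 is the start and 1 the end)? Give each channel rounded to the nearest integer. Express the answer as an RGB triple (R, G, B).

(119, 121, 128)

R = 199 + 0.42 × (9 − 199) = 199 + 0.42 × -190 = 119.2 → 119
G = 44 + 0.42 × (228 − 44) = 44 + 0.42 × 184 = 121.28 → 121
B = 65 + 0.42 × (215 − 65) = 65 + 0.42 × 150 = 128 → 128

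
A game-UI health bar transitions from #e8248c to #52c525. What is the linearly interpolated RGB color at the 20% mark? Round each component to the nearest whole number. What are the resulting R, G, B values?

#e8248c → (232, 36, 140); #52c525 → (82, 197, 37).
20% corresponds to t = 0.2.
R = 232 + 0.2 × (82 − 232) = 232 + 0.2 × -150 = 202 → 202
G = 36 + 0.2 × (197 − 36) = 36 + 0.2 × 161 = 68.2 → 68
B = 140 + 0.2 × (37 − 140) = 140 + 0.2 × -103 = 119.4 → 119
So the blended color is (202, 68, 119), about #ca4477.

(202, 68, 119)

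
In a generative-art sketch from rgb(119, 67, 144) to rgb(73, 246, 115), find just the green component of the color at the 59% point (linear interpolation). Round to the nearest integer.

G = 67 + 0.59 × (246 − 67) = 172.61 → 173

173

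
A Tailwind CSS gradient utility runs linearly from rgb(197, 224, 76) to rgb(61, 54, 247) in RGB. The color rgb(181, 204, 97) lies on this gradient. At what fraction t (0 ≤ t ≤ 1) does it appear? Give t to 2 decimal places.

0.12

Invert the lerp on the B channel (largest span, 171): t = (97 − 76) / (247 − 76) = 21/171 = 0.12281.
Check on R: (181 − 197)/(61 − 197) = 0.1176 ✓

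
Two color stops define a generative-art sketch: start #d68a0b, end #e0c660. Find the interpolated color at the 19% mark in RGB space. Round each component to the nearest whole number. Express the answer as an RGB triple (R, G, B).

(216, 149, 27)

#d68a0b → (214, 138, 11); #e0c660 → (224, 198, 96).
19% corresponds to t = 0.19.
R = 214 + 0.19 × (224 − 214) = 214 + 0.19 × 10 = 215.9 → 216
G = 138 + 0.19 × (198 − 138) = 138 + 0.19 × 60 = 149.4 → 149
B = 11 + 0.19 × (96 − 11) = 11 + 0.19 × 85 = 27.15 → 27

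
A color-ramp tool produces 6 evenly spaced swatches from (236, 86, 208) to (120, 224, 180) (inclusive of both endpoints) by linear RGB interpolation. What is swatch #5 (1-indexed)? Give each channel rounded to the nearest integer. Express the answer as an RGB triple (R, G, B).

(143, 196, 186)

With 6 swatches and endpoints inclusive, swatch 5 sits at t = (5 − 1)/(6 − 1) = 4/5 ≈ 0.8.
R = 236 + 0.8 × (120 − 236) = 143.2 → 143
G = 86 + 0.8 × (224 − 86) = 196.4 → 196
B = 208 + 0.8 × (180 − 208) = 185.6 → 186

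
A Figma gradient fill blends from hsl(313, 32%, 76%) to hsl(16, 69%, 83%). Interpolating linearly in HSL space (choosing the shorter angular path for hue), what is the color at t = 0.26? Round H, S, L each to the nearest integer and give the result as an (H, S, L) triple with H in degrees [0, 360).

(329, 42, 78)

Hue: 16 − 313 = -297°, but |-297| > 180 so the shorter arc goes the other way: Δh = -297 + 360 = 63°.
H = 313 + 0.26 × (63) = 329.38 → 329°
S = 32 + 0.26 × (69 − 32) = 41.62 → 42%
L = 76 + 0.26 × (83 − 76) = 77.82 → 78%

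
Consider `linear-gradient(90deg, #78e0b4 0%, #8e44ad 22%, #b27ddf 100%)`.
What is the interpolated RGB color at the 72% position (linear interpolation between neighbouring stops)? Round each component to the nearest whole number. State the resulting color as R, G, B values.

(165, 105, 205)

72% lies between the 22% and 100% stops, so the local fraction is t = (72 − 22)/(100 − 22) = 50/78 ≈ 0.641.
#8e44ad → (142, 68, 173); #b27ddf → (178, 125, 223).
R = 142 + 0.641 × (178 − 142) = 165.076 → 165
G = 68 + 0.641 × (125 − 68) = 104.537 → 105
B = 173 + 0.641 × (223 − 173) = 205.05 → 205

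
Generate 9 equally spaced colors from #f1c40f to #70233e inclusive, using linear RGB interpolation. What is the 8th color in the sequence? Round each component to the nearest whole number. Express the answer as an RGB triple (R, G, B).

With 9 swatches and endpoints inclusive, swatch 8 sits at t = (8 − 1)/(9 − 1) = 7/8 ≈ 0.875.
#f1c40f → (241, 196, 15); #70233e → (112, 35, 62).
R = 241 + 0.875 × (112 − 241) = 128.125 → 128
G = 196 + 0.875 × (35 − 196) = 55.125 → 55
B = 15 + 0.875 × (62 − 15) = 56.125 → 56

(128, 55, 56)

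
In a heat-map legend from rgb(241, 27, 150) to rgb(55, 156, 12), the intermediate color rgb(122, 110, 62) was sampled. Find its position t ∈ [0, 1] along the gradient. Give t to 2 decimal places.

Invert the lerp on the R channel (largest span, 186): t = (122 − 241) / (55 − 241) = -119/-186 = 0.63978.
Check on G: (110 − 27)/(156 − 27) = 0.6434 ✓

0.64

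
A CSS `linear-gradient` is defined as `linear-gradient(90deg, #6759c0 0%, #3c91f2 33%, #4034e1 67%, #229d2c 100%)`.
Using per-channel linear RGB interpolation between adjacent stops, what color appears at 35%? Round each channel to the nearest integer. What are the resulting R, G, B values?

35% lies between the 33% and 67% stops, so the local fraction is t = (35 − 33)/(67 − 33) = 2/34 ≈ 0.0588.
#3c91f2 → (60, 145, 242); #4034e1 → (64, 52, 225).
R = 60 + 0.0588 × (64 − 60) = 60.235 → 60
G = 145 + 0.0588 × (52 − 145) = 139.532 → 140
B = 242 + 0.0588 × (225 − 242) = 241 → 241

(60, 140, 241)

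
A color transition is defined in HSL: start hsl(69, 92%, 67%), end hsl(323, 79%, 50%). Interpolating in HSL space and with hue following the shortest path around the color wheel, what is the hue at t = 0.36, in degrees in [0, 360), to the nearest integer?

31

Hue: 323 − 69 = 254°, but |254| > 180 so the shorter arc goes the other way: Δh = 254 − 360 = -106°.
H = 69 + 0.36 × (-106) = 30.84 → 31°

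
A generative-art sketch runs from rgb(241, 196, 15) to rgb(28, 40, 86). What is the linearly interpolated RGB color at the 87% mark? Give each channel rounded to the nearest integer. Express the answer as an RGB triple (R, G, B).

(56, 60, 77)

87% corresponds to t = 0.87.
R = 241 + 0.87 × (28 − 241) = 241 + 0.87 × -213 = 55.69 → 56
G = 196 + 0.87 × (40 − 196) = 196 + 0.87 × -156 = 60.28 → 60
B = 15 + 0.87 × (86 − 15) = 15 + 0.87 × 71 = 76.77 → 77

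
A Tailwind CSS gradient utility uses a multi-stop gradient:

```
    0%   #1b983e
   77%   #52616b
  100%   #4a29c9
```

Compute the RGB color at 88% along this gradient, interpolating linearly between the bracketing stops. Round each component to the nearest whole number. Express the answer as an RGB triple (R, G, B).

(78, 70, 152)

88% lies between the 77% and 100% stops, so the local fraction is t = (88 − 77)/(100 − 77) = 11/23 ≈ 0.4783.
#52616b → (82, 97, 107); #4a29c9 → (74, 41, 201).
R = 82 + 0.4783 × (74 − 82) = 78.174 → 78
G = 97 + 0.4783 × (41 − 97) = 70.215 → 70
B = 107 + 0.4783 × (201 − 107) = 151.96 → 152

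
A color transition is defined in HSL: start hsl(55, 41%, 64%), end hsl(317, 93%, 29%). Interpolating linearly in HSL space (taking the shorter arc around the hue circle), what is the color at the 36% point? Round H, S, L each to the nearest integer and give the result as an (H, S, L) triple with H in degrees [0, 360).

Hue: 317 − 55 = 262°, but |262| > 180 so the shorter arc goes the other way: Δh = 262 − 360 = -98°.
H = 55 + 0.36 × (-98) = 19.72 → 20°
S = 41 + 0.36 × (93 − 41) = 59.72 → 60%
L = 64 + 0.36 × (29 − 64) = 51.4 → 51%

(20, 60, 51)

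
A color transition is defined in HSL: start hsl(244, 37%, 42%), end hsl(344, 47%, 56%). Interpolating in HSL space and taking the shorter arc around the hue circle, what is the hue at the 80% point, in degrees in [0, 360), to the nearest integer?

Hue arc: Δh = 344 − 244 = 100° (|Δh| ≤ 180, already the shorter path).
H = 244 + 0.8 × (100) = 324 → 324°

324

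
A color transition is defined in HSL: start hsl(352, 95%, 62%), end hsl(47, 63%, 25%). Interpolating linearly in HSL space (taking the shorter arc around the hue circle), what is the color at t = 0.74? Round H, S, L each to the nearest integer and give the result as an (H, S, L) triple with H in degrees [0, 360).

Hue: 47 − 352 = -305°, but |-305| > 180 so the shorter arc goes the other way: Δh = -305 + 360 = 55°.
H = 352 + 0.74 × (55) = 392.7 → 393 → 393 mod 360 = 33°
S = 95 + 0.74 × (63 − 95) = 71.32 → 71%
L = 62 + 0.74 × (25 − 62) = 34.62 → 35%

(33, 71, 35)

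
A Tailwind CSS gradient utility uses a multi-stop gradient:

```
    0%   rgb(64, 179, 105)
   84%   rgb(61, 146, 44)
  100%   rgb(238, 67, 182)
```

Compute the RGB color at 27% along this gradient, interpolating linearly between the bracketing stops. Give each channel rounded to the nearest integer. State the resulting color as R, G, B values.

(63, 168, 85)

27% lies between the 0% and 84% stops, so the local fraction is t = (27 − 0)/(84 − 0) = 27/84 ≈ 0.3214.
R = 64 + 0.3214 × (61 − 64) = 63.036 → 63
G = 179 + 0.3214 × (146 − 179) = 168.394 → 168
B = 105 + 0.3214 × (44 − 105) = 85.395 → 85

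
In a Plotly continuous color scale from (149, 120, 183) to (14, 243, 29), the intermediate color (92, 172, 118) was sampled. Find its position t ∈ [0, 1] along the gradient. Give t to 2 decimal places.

Invert the lerp on the B channel (largest span, 154): t = (118 − 183) / (29 − 183) = -65/-154 = 0.42208.
Check on R: (92 − 149)/(14 − 149) = 0.4222 ✓

0.42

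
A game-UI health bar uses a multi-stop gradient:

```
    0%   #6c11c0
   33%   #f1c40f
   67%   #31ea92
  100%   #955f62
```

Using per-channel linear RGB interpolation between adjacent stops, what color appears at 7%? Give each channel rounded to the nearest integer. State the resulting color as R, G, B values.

7% lies between the 0% and 33% stops, so the local fraction is t = (7 − 0)/(33 − 0) = 7/33 ≈ 0.2121.
#6c11c0 → (108, 17, 192); #f1c40f → (241, 196, 15).
R = 108 + 0.2121 × (241 − 108) = 136.209 → 136
G = 17 + 0.2121 × (196 − 17) = 54.966 → 55
B = 192 + 0.2121 × (15 − 192) = 154.458 → 154

(136, 55, 154)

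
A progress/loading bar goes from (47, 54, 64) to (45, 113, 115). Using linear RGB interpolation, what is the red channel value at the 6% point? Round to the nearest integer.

R = 47 + 0.06 × (45 − 47) = 46.88 → 47

47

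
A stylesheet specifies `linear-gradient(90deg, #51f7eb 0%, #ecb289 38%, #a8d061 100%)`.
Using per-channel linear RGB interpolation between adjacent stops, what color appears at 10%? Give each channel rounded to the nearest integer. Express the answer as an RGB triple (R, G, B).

(122, 229, 209)

10% lies between the 0% and 38% stops, so the local fraction is t = (10 − 0)/(38 − 0) = 10/38 ≈ 0.2632.
#51f7eb → (81, 247, 235); #ecb289 → (236, 178, 137).
R = 81 + 0.2632 × (236 − 81) = 121.796 → 122
G = 247 + 0.2632 × (178 − 247) = 228.839 → 229
B = 235 + 0.2632 × (137 − 235) = 209.206 → 209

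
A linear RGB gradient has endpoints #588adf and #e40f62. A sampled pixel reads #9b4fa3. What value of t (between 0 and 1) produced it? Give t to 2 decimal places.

Invert the lerp on the R channel (largest span, 140): t = (155 − 88) / (228 − 88) = 67/140 = 0.47857.
Check on G: (79 − 138)/(15 − 138) = 0.4797 ✓

0.48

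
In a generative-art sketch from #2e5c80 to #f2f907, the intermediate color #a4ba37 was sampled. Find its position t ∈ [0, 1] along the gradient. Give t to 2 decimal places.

0.60

Invert the lerp on the R channel (largest span, 196): t = (164 − 46) / (242 − 46) = 118/196 = 0.60204.
Check on G: (186 − 92)/(249 − 92) = 0.5987 ✓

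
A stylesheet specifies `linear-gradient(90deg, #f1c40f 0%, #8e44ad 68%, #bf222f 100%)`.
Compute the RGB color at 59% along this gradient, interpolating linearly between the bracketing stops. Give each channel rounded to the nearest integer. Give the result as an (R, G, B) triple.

(155, 85, 152)

59% lies between the 0% and 68% stops, so the local fraction is t = (59 − 0)/(68 − 0) = 59/68 ≈ 0.8676.
#f1c40f → (241, 196, 15); #8e44ad → (142, 68, 173).
R = 241 + 0.8676 × (142 − 241) = 155.108 → 155
G = 196 + 0.8676 × (68 − 196) = 84.947 → 85
B = 15 + 0.8676 × (173 − 15) = 152.081 → 152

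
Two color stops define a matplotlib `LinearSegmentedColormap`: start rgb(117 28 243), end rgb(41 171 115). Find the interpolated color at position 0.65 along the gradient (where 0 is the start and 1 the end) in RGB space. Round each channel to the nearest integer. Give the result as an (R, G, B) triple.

(68, 121, 160)

R = 117 + 0.65 × (41 − 117) = 117 + 0.65 × -76 = 67.6 → 68
G = 28 + 0.65 × (171 − 28) = 28 + 0.65 × 143 = 120.95 → 121
B = 243 + 0.65 × (115 − 243) = 243 + 0.65 × -128 = 159.8 → 160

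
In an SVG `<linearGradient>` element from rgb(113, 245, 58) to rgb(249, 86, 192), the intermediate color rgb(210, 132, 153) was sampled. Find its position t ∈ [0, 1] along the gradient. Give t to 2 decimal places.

Invert the lerp on the G channel (largest span, 159): t = (132 − 245) / (86 − 245) = -113/-159 = 0.71069.
Check on R: (210 − 113)/(249 − 113) = 0.7132 ✓

0.71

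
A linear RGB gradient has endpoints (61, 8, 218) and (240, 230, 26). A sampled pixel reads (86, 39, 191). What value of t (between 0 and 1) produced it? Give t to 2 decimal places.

Invert the lerp on the G channel (largest span, 222): t = (39 − 8) / (230 − 8) = 31/222 = 0.13964.
Check on R: (86 − 61)/(240 − 61) = 0.1397 ✓

0.14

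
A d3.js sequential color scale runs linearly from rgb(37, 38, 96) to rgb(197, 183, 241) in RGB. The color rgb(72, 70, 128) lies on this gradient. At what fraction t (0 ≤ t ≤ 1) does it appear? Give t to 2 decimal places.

Invert the lerp on the R channel (largest span, 160): t = (72 − 37) / (197 − 37) = 35/160 = 0.21875.
Check on G: (70 − 38)/(183 − 38) = 0.2207 ✓

0.22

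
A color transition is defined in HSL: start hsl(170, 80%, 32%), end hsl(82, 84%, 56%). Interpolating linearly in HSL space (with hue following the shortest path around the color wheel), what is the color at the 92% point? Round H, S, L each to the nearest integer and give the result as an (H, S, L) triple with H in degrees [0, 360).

Hue arc: Δh = 82 − 170 = -88° (|Δh| ≤ 180, already the shorter path).
H = 170 + 0.92 × (-88) = 89.04 → 89°
S = 80 + 0.92 × (84 − 80) = 83.68 → 84%
L = 32 + 0.92 × (56 − 32) = 54.08 → 54%

(89, 84, 54)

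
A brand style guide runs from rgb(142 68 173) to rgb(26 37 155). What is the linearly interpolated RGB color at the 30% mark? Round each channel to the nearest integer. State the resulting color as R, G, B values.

(107, 59, 168)

30% corresponds to t = 0.3.
R = 142 + 0.3 × (26 − 142) = 142 + 0.3 × -116 = 107.2 → 107
G = 68 + 0.3 × (37 − 68) = 68 + 0.3 × -31 = 58.7 → 59
B = 173 + 0.3 × (155 − 173) = 173 + 0.3 × -18 = 167.6 → 168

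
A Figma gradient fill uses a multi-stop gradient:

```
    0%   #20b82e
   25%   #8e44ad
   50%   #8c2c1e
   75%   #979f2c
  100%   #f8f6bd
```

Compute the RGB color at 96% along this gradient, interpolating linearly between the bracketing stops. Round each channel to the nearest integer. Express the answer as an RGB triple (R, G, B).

(232, 232, 166)

96% lies between the 75% and 100% stops, so the local fraction is t = (96 − 75)/(100 − 75) = 21/25 ≈ 0.84.
#979f2c → (151, 159, 44); #f8f6bd → (248, 246, 189).
R = 151 + 0.84 × (248 − 151) = 232.48 → 232
G = 159 + 0.84 × (246 − 159) = 232.08 → 232
B = 44 + 0.84 × (189 − 44) = 165.8 → 166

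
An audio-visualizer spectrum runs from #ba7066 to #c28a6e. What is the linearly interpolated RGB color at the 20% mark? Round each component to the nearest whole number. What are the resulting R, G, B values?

(188, 117, 104)

#ba7066 → (186, 112, 102); #c28a6e → (194, 138, 110).
20% corresponds to t = 0.2.
R = 186 + 0.2 × (194 − 186) = 186 + 0.2 × 8 = 187.6 → 188
G = 112 + 0.2 × (138 − 112) = 112 + 0.2 × 26 = 117.2 → 117
B = 102 + 0.2 × (110 − 102) = 102 + 0.2 × 8 = 103.6 → 104
So the blended color is (188, 117, 104), about #bc7568.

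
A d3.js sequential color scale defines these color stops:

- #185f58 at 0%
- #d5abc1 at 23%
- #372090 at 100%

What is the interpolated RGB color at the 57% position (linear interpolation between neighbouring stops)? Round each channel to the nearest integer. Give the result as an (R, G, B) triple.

(143, 110, 171)

57% lies between the 23% and 100% stops, so the local fraction is t = (57 − 23)/(100 − 23) = 34/77 ≈ 0.4416.
#d5abc1 → (213, 171, 193); #372090 → (55, 32, 144).
R = 213 + 0.4416 × (55 − 213) = 143.227 → 143
G = 171 + 0.4416 × (32 − 171) = 109.618 → 110
B = 193 + 0.4416 × (144 − 193) = 171.362 → 171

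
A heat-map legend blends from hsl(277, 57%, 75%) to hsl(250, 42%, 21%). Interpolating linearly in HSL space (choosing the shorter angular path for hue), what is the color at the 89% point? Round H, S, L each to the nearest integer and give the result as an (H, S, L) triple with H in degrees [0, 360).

(253, 44, 27)

Hue arc: Δh = 250 − 277 = -27° (|Δh| ≤ 180, already the shorter path).
H = 277 + 0.89 × (-27) = 252.97 → 253°
S = 57 + 0.89 × (42 − 57) = 43.65 → 44%
L = 75 + 0.89 × (21 − 75) = 26.94 → 27%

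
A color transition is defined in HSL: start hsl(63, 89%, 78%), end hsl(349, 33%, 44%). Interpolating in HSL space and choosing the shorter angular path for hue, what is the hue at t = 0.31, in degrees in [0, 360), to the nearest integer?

Hue: 349 − 63 = 286°, but |286| > 180 so the shorter arc goes the other way: Δh = 286 − 360 = -74°.
H = 63 + 0.31 × (-74) = 40.06 → 40°

40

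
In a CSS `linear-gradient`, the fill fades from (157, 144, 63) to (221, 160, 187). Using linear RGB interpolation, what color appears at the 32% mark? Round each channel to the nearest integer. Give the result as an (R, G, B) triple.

(177, 149, 103)

32% corresponds to t = 0.32.
R = 157 + 0.32 × (221 − 157) = 157 + 0.32 × 64 = 177.48 → 177
G = 144 + 0.32 × (160 − 144) = 144 + 0.32 × 16 = 149.12 → 149
B = 63 + 0.32 × (187 − 63) = 63 + 0.32 × 124 = 102.68 → 103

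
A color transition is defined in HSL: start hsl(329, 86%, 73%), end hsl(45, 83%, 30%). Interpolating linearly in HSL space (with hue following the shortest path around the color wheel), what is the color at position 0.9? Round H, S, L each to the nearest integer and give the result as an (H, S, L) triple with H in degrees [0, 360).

Hue: 45 − 329 = -284°, but |-284| > 180 so the shorter arc goes the other way: Δh = -284 + 360 = 76°.
H = 329 + 0.9 × (76) = 397.4 → 397 → 397 mod 360 = 37°
S = 86 + 0.9 × (83 − 86) = 83.3 → 83%
L = 73 + 0.9 × (30 − 73) = 34.3 → 34%

(37, 83, 34)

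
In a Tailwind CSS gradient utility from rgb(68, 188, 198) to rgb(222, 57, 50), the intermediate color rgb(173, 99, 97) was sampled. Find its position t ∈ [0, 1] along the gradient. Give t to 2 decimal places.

0.68

Invert the lerp on the R channel (largest span, 154): t = (173 − 68) / (222 − 68) = 105/154 = 0.68182.
Check on G: (99 − 188)/(57 − 188) = 0.6794 ✓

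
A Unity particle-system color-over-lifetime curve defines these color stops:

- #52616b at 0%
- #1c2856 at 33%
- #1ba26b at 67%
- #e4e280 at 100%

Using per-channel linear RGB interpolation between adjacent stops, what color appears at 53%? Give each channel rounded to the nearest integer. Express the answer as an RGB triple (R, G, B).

(27, 112, 98)

53% lies between the 33% and 67% stops, so the local fraction is t = (53 − 33)/(67 − 33) = 20/34 ≈ 0.5882.
#1c2856 → (28, 40, 86); #1ba26b → (27, 162, 107).
R = 28 + 0.5882 × (27 − 28) = 27.412 → 27
G = 40 + 0.5882 × (162 − 40) = 111.76 → 112
B = 86 + 0.5882 × (107 − 86) = 98.352 → 98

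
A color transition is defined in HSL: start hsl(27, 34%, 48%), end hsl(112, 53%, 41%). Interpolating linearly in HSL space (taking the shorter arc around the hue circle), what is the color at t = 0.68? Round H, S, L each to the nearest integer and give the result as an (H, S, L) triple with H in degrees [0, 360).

(85, 47, 43)

Hue arc: Δh = 112 − 27 = 85° (|Δh| ≤ 180, already the shorter path).
H = 27 + 0.68 × (85) = 84.8 → 85°
S = 34 + 0.68 × (53 − 34) = 46.92 → 47%
L = 48 + 0.68 × (41 − 48) = 43.24 → 43%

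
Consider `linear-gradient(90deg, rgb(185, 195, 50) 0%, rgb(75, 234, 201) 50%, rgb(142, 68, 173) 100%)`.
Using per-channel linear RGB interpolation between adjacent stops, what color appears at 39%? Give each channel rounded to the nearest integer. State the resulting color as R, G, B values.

39% lies between the 0% and 50% stops, so the local fraction is t = (39 − 0)/(50 − 0) = 39/50 ≈ 0.78.
R = 185 + 0.78 × (75 − 185) = 99.2 → 99
G = 195 + 0.78 × (234 − 195) = 225.42 → 225
B = 50 + 0.78 × (201 − 50) = 167.78 → 168

(99, 225, 168)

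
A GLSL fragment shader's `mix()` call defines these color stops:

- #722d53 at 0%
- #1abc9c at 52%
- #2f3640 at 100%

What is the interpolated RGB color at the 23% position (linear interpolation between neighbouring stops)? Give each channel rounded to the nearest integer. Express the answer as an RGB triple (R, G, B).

23% lies between the 0% and 52% stops, so the local fraction is t = (23 − 0)/(52 − 0) = 23/52 ≈ 0.4423.
#722d53 → (114, 45, 83); #1abc9c → (26, 188, 156).
R = 114 + 0.4423 × (26 − 114) = 75.078 → 75
G = 45 + 0.4423 × (188 − 45) = 108.249 → 108
B = 83 + 0.4423 × (156 − 83) = 115.288 → 115

(75, 108, 115)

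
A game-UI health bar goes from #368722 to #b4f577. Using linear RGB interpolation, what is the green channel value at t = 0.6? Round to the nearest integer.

G₁ = 135 (from #368722), G₂ = 245 (from #b4f577).
G = 135 + 0.6 × (245 − 135) = 201 → 201

201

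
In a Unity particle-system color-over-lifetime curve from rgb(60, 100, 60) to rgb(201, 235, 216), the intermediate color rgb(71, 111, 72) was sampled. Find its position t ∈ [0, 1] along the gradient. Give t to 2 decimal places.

Invert the lerp on the B channel (largest span, 156): t = (72 − 60) / (216 − 60) = 12/156 = 0.076923.
Check on R: (71 − 60)/(201 − 60) = 0.07801 ✓

0.08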